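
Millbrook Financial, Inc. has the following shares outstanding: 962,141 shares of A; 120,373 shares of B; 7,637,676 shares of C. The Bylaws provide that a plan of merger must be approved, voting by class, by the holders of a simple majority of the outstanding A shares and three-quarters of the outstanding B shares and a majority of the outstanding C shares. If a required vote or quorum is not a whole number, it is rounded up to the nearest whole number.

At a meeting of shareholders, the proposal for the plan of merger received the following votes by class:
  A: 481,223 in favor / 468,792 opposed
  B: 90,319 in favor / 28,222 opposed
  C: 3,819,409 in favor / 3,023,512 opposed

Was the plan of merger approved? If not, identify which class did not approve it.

Approved — every class gave the required vote.

A: a majority of 962141 is 481071; 481,071 required, 481,223 in favor — approved.
B: 3/4 of 120373 = 90279.75, rounded up to 90280; 90,280 required, 90,319 in favor — approved.
C: a majority of 7637676 is 3818839; 3,818,839 required, 3,819,409 in favor — approved.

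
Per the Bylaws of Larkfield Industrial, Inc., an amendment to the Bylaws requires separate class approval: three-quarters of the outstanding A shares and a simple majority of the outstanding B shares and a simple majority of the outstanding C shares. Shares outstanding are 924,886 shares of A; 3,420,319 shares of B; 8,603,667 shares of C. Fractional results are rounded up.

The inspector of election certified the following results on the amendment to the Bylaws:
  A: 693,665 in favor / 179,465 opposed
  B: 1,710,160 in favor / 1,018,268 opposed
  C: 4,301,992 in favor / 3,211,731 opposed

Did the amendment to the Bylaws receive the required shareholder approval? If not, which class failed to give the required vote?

A: 3/4 of 924886 = 693664.50, rounded up to 693665; 693,665 required, 693,665 in favor — approved.
B: a majority of 3420319 is 1710160; 1,710,160 required, 1,710,160 in favor — approved.
C: a majority of 8603667 is 4301834; 4,301,834 required, 4,301,992 in favor — approved.

Approved — every class gave the required vote.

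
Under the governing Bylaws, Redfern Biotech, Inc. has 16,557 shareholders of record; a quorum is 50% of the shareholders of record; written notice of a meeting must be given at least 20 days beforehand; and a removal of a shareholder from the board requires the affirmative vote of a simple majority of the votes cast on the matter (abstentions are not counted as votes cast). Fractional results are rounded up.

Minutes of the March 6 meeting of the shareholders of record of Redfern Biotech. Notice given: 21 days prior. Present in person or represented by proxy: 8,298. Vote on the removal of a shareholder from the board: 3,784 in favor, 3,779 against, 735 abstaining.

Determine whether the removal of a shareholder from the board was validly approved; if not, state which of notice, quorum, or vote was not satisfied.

Notice: 21 days given; 20 required. Satisfied.
Quorum: 50% of 16,557 = 8,278.50, rounded up to 8,279; 8,298 present. Satisfied.
Vote: requires a majority of the votes cast (8,298 − 735 abstaining = 7,563); a majority of 7563 is 3782, so 3,782 needed; 3,784 in favor. Satisfied.

Valid — all requirements satisfied.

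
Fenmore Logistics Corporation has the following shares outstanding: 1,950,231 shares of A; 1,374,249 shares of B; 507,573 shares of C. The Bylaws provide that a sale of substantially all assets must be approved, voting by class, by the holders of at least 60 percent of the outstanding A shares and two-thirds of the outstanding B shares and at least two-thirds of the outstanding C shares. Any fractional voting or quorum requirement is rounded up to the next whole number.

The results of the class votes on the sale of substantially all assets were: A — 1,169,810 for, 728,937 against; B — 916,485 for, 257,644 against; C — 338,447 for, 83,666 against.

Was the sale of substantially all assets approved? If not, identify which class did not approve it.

A: 3/5 of 1950231 = 1170138.60, rounded up to 1170139; 1,170,139 required, 1,169,810 in favor — not approved.
B: 2/3 of 1374249 = 916166; 916,166 required, 916,485 in favor — approved.
C: 2/3 of 507573 = 338382; 338,382 required, 338,447 in favor — approved.

Not approved — the A shares did not give the required vote.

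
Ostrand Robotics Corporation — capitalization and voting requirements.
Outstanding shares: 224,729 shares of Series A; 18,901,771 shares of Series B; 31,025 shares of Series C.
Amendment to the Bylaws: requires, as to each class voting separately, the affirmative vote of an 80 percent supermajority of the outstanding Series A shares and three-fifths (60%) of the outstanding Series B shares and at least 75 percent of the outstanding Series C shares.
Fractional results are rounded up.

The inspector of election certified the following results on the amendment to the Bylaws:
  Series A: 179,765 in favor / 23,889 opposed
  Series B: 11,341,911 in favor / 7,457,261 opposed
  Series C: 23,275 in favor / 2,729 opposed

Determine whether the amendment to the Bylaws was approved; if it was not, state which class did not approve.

Not approved — the Series A shares did not give the required vote.

Series A: 4/5 of 224729 = 179783.20, rounded up to 179784; 179,784 required, 179,765 in favor — not approved.
Series B: 3/5 of 18901771 = 11341062.60, rounded up to 11341063; 11,341,063 required, 11,341,911 in favor — approved.
Series C: 3/4 of 31025 = 23268.75, rounded up to 23269; 23,269 required, 23,275 in favor — approved.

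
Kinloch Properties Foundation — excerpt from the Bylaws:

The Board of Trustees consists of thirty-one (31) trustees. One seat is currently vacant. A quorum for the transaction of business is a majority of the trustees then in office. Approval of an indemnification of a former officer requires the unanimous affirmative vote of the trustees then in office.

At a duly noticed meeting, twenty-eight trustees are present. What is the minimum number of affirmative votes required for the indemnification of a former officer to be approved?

The indemnification of a former officer requires the unanimous vote of the trustees then in office (30).
Unanimous means all 30.
(Only 28 can vote, so the indemnification of a former officer cannot pass at this meeting, but the required vote is still 30.)

30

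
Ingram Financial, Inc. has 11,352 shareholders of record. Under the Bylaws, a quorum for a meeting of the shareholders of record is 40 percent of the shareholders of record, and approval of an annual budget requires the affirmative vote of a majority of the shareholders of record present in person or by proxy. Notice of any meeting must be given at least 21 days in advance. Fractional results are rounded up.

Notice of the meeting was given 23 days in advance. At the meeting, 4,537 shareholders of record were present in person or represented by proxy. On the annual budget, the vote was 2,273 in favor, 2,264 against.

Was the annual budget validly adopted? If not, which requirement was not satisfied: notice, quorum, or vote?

Invalid — quorum requirement not satisfied.

Notice: 23 days given; 21 required. Satisfied.
Quorum: 40% of 11,352 = 4,540.80, rounded up to 4,541; 4,537 present. Not satisfied.
Vote: requires a majority of those present (4,537); a majority of 4537 is 2269, so 2,269 needed; 2,273 in favor. Satisfied.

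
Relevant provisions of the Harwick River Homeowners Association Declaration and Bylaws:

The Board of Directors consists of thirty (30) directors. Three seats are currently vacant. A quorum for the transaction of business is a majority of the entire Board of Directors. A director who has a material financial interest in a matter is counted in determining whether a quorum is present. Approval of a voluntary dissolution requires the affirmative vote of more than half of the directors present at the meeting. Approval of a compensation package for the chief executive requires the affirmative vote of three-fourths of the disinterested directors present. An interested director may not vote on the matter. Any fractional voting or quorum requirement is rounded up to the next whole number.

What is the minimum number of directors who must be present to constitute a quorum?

16

A majority of 30 is 16.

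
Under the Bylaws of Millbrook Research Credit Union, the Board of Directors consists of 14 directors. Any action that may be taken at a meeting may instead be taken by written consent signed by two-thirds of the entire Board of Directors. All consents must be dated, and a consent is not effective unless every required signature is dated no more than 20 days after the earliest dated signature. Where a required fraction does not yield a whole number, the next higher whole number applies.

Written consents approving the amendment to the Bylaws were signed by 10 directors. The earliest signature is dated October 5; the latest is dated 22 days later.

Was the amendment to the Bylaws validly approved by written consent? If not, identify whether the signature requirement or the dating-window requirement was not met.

Signatures required: two-thirds of 14 — 2/3 of 14 = 9.33, rounded up to 10, so 10 needed; 10 signed. Sufficient.
Dating window: the latest signature is 22 days after the earliest; the limit is 20 days. Outside the window.

Not effective — dating-window requirement not satisfied.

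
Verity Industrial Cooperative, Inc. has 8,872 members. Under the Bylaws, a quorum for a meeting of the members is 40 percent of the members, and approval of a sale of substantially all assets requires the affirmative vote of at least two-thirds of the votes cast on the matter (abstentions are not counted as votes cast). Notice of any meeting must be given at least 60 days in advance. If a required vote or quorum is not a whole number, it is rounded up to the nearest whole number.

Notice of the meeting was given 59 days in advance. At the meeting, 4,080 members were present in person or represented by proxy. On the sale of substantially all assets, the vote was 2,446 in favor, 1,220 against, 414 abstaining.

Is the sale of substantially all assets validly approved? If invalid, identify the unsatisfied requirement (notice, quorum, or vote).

Notice: 59 days given; 60 required. Not satisfied.
Quorum: 40% of 8,872 = 3,548.80, rounded up to 3,549; 4,080 present. Satisfied.
Vote: requires two-thirds of the votes cast (4,080 − 414 abstaining = 3,666); 2/3 of 3666 = 2444, so 2,444 needed; 2,446 in favor. Satisfied.

Invalid — notice requirement not satisfied.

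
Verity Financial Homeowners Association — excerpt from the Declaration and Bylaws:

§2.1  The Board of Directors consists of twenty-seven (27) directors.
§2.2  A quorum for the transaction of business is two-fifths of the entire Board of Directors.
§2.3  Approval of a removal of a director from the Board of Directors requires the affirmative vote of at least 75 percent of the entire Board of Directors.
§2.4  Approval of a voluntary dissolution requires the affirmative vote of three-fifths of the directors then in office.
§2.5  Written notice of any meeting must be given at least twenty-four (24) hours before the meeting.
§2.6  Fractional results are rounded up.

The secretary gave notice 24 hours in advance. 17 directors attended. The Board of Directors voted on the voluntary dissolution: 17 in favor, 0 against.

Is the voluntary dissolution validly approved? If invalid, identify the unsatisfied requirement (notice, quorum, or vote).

Valid — all requirements satisfied.

Notice: 24 hours given; 24 required (24 ≥ 24). Satisfied.
Quorum: 17 present; quorum is 11. Satisfied.
Vote: the voluntary dissolution requires three-fifths of the directors then in office (27). 3/5 of 27 = 16.20, rounded up to 17, so 17 affirmative votes are needed; 17 voted in favor. Satisfied.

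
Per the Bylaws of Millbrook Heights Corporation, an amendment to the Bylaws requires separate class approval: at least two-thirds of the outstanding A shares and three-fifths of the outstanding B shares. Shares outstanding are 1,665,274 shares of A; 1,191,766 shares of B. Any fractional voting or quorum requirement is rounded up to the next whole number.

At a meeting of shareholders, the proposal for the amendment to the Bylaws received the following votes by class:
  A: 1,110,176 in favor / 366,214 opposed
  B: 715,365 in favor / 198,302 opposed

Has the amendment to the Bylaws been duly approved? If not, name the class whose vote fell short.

Not approved — the A shares did not give the required vote.

A: 2/3 of 1665274 = 1110182.67, rounded up to 1110183; 1,110,183 required, 1,110,176 in favor — not approved.
B: 3/5 of 1191766 = 715059.60, rounded up to 715060; 715,060 required, 715,365 in favor — approved.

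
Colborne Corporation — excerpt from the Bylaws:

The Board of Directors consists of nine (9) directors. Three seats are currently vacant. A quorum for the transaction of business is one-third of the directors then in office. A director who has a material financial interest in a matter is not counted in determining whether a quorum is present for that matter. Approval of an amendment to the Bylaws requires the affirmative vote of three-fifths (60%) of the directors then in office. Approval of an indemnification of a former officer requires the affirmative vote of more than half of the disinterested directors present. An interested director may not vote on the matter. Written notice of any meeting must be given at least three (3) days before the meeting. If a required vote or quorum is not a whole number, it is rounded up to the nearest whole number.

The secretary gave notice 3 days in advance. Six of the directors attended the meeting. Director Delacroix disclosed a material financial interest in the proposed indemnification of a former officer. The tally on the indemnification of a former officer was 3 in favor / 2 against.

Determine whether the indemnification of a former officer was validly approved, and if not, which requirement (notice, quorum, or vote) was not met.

Valid — all requirements satisfied.

Notice: 3 days given; 3 required (3 ≥ 3). Satisfied.
Quorum: 6 present, but the 1 interested director does not count, leaving 5. Quorum is 2. Satisfied.
Vote: the indemnification of a former officer requires a majority of the disinterested directors present (6 − 1 = 5). A majority of 5 is 3, so 3 affirmative votes are needed; 3 voted in favor. Satisfied.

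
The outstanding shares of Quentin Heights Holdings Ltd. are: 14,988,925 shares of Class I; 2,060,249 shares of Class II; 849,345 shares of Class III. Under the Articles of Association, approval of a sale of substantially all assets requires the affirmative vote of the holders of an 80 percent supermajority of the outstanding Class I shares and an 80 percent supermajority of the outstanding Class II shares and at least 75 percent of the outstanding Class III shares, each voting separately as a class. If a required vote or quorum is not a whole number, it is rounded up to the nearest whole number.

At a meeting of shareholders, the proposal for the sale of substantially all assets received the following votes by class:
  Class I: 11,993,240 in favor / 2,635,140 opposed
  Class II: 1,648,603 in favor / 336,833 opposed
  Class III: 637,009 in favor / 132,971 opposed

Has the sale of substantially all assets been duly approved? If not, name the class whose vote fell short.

Class I: 4/5 of 14988925 = 11991140; 11,991,140 required, 11,993,240 in favor — approved.
Class II: 4/5 of 2060249 = 1648199.20, rounded up to 1648200; 1,648,200 required, 1,648,603 in favor — approved.
Class III: 3/4 of 849345 = 637008.75, rounded up to 637009; 637,009 required, 637,009 in favor — approved.

Approved — every class gave the required vote.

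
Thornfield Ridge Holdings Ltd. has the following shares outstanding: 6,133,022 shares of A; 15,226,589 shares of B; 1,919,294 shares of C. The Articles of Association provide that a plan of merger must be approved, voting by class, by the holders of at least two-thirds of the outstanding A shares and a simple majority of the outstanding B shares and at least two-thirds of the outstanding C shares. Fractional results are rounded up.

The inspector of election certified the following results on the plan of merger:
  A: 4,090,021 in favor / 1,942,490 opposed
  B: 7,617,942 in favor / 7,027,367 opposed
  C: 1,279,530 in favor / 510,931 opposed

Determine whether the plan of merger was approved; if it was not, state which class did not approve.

Approved — every class gave the required vote.

A: 2/3 of 6133022 = 4088681.33, rounded up to 4088682; 4,088,682 required, 4,090,021 in favor — approved.
B: a majority of 15226589 is 7613295; 7,613,295 required, 7,617,942 in favor — approved.
C: 2/3 of 1919294 = 1279529.33, rounded up to 1279530; 1,279,530 required, 1,279,530 in favor — approved.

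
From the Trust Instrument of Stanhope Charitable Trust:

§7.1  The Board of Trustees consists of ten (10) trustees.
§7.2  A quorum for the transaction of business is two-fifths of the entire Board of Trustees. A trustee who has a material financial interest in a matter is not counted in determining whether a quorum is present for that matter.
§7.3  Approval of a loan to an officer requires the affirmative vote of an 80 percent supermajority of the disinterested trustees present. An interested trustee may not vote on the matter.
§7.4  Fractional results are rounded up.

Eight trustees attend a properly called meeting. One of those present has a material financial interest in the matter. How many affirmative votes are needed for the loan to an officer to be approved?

The loan to an officer requires four-fifths of the disinterested trustees present (8 − 1 = 7).
4/5 of 7 = 5.60, rounded up to 6.

6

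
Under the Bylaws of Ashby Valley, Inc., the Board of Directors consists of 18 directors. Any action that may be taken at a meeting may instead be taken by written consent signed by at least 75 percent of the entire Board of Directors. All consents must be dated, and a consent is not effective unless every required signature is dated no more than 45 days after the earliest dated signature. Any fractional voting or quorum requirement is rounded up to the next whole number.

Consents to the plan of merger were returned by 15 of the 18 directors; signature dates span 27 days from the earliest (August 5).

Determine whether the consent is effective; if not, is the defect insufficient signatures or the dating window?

Effective — both the signature and dating-window requirements are satisfied.

Signatures required: at least 75 percent of 18 — 3/4 of 18 = 13.50, rounded up to 14, so 14 needed; 15 signed. Sufficient.
Dating window: the latest signature is 27 days after the earliest; the limit is 45 days. Within the window.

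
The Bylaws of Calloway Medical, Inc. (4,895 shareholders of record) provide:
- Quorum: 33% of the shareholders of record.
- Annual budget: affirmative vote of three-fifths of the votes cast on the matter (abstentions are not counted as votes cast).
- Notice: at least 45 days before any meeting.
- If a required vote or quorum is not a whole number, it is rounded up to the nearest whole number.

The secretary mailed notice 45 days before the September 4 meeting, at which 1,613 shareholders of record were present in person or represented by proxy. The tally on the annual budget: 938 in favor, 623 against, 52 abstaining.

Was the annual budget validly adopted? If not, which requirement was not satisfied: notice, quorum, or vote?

Invalid — quorum requirement not satisfied.

Notice: 45 days given; 45 required. Satisfied.
Quorum: 33% of 4,895 = 1,615.35, rounded up to 1,616; 1,613 present. Not satisfied.
Vote: requires three-fifths of the votes cast (1,613 − 52 abstaining = 1,561); 3/5 of 1561 = 936.60, rounded up to 937, so 937 needed; 938 in favor. Satisfied.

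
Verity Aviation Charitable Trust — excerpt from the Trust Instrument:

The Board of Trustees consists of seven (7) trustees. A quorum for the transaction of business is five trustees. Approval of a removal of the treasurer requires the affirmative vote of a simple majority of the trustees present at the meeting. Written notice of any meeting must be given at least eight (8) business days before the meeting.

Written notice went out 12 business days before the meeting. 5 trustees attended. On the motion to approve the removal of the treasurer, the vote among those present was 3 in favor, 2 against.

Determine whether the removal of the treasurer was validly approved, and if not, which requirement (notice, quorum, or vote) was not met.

Valid — all requirements satisfied.

Notice: 12 business days given; 8 required (12 ≥ 8). Satisfied.
Quorum: 5 present; quorum is 5. Satisfied.
Vote: the removal of the treasurer requires a majority of the trustees present (5). A majority of 5 is 3, so 3 affirmative votes are needed; 3 voted in favor. Satisfied.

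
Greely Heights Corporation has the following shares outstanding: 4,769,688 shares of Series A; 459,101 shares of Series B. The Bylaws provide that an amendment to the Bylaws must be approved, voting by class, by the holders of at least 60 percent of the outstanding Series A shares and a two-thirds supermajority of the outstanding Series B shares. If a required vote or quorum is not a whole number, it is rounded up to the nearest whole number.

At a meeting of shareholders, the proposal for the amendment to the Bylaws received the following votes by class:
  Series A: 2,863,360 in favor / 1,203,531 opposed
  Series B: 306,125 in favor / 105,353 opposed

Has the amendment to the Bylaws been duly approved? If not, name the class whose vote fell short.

Series A: 3/5 of 4769688 = 2861812.80, rounded up to 2861813; 2,861,813 required, 2,863,360 in favor — approved.
Series B: 2/3 of 459101 = 306067.33, rounded up to 306068; 306,068 required, 306,125 in favor — approved.

Approved — every class gave the required vote.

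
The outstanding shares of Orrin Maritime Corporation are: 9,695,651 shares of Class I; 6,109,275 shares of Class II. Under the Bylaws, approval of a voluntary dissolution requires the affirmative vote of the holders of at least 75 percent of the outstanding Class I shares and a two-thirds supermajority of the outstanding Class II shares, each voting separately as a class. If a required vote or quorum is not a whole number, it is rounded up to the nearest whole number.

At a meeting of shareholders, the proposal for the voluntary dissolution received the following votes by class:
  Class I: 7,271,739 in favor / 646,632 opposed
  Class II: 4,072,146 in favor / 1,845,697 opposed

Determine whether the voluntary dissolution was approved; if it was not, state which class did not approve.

Not approved — the Class II shares did not give the required vote.

Class I: 3/4 of 9695651 = 7271738.25, rounded up to 7271739; 7,271,739 required, 7,271,739 in favor — approved.
Class II: 2/3 of 6109275 = 4072850; 4,072,850 required, 4,072,146 in favor — not approved.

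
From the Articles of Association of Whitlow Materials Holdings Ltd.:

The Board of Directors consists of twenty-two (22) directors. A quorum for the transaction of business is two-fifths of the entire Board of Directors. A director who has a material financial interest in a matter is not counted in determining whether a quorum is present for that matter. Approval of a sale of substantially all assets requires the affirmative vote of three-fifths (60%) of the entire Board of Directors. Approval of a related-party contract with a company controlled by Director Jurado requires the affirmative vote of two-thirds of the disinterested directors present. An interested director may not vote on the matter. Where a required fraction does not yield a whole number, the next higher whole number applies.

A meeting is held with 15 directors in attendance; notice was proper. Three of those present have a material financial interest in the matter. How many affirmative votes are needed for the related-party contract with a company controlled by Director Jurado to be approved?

8

The related-party contract with a company controlled by Director Jurado requires two-thirds of the disinterested directors present (15 − 3 = 12).
2/3 of 12 = 8.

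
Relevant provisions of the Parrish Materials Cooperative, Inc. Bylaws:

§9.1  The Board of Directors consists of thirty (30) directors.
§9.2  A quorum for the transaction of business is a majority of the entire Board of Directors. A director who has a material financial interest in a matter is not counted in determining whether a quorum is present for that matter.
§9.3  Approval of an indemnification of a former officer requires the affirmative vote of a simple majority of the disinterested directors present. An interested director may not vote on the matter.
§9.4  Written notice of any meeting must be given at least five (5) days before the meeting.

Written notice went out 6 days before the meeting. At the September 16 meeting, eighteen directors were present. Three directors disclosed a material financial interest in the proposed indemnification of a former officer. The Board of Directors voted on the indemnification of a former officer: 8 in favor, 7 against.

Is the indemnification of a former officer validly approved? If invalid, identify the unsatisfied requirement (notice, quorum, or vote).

Notice: 6 days given; 5 required (6 ≥ 5). Satisfied.
Quorum: 18 present, but the 3 interested directors do not count, leaving 15. Quorum is 16. Not satisfied.
Vote: the indemnification of a former officer requires a majority of the disinterested directors present (18 − 3 = 15). A majority of 15 is 8, so 8 affirmative votes are needed; 8 voted in favor. Satisfied. (Moot — without a quorum no business can be validly transacted.)

Invalid — quorum requirement not satisfied.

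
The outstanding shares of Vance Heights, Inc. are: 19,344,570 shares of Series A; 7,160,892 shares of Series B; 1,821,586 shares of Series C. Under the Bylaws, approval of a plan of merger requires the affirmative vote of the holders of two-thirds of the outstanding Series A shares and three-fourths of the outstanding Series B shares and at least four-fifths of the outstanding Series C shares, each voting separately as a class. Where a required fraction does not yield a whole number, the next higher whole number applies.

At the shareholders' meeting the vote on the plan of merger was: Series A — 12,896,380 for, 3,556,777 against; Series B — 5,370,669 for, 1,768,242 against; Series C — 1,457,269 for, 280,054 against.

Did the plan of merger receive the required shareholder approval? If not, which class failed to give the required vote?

Series A: 2/3 of 19344570 = 12896380; 12,896,380 required, 12,896,380 in favor — approved.
Series B: 3/4 of 7160892 = 5370669; 5,370,669 required, 5,370,669 in favor — approved.
Series C: 4/5 of 1821586 = 1457268.80, rounded up to 1457269; 1,457,269 required, 1,457,269 in favor — approved.

Approved — every class gave the required vote.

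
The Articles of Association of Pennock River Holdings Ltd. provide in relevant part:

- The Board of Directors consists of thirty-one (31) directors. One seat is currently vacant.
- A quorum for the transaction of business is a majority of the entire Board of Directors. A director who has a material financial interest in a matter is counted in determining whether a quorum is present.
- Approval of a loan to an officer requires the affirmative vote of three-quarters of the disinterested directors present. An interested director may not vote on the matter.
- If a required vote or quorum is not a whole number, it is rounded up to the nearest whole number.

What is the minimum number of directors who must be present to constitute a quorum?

A majority of 31 is 16.

16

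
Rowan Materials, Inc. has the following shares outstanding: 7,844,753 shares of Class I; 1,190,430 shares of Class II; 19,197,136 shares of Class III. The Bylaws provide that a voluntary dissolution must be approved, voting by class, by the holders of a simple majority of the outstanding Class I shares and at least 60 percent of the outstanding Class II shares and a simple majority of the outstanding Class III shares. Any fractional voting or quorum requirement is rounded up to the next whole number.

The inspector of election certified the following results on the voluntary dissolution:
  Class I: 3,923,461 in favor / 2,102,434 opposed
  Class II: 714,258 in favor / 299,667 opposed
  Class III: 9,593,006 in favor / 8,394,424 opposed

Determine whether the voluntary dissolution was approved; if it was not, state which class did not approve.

Not approved — the Class III shares did not give the required vote.

Class I: a majority of 7844753 is 3922377; 3,922,377 required, 3,923,461 in favor — approved.
Class II: 3/5 of 1190430 = 714258; 714,258 required, 714,258 in favor — approved.
Class III: a majority of 19197136 is 9598569; 9,598,569 required, 9,593,006 in favor — not approved.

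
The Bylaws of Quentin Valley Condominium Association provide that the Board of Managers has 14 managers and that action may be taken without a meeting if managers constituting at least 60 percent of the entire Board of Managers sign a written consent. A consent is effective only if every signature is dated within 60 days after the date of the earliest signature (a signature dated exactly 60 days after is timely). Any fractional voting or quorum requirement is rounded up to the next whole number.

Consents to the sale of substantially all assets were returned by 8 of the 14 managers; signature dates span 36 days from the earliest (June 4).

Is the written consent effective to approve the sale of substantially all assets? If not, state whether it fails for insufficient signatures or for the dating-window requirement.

Not effective — insufficient signatures.

Signatures required: at least 60 percent of 14 — 3/5 of 14 = 8.40, rounded up to 9, so 9 needed; 8 signed. Insufficient.
Dating window: the latest signature is 36 days after the earliest; the limit is 60 days. Within the window.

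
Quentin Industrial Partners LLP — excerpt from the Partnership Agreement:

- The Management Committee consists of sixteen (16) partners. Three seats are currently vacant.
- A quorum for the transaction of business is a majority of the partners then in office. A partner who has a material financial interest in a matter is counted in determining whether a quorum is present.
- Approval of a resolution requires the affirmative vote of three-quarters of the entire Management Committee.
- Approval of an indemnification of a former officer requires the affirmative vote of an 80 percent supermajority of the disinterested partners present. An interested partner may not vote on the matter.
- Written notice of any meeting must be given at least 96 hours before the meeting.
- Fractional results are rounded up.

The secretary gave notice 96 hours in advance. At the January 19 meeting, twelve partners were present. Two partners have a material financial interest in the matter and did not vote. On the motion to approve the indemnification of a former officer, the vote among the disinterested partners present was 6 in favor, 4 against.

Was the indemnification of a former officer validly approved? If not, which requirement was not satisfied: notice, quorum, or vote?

Notice: 96 hours given; 96 required (96 ≥ 96). Satisfied.
Quorum: 12 present (interested partners count toward quorum); quorum is 7. Satisfied.
Vote: the indemnification of a former officer requires four-fifths of the disinterested partners present (12 − 2 = 10). 4/5 of 10 = 8, so 8 affirmative votes are needed; 6 voted in favor. Not satisfied.

Invalid — vote requirement not satisfied.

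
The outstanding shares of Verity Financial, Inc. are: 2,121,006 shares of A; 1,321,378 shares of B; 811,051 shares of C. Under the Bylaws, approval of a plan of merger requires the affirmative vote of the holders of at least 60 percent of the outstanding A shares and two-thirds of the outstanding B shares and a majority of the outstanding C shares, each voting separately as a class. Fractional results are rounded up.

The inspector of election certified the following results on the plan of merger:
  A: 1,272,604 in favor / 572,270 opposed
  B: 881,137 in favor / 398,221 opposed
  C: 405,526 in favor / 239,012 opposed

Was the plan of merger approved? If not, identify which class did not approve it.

A: 3/5 of 2121006 = 1272603.60, rounded up to 1272604; 1,272,604 required, 1,272,604 in favor — approved.
B: 2/3 of 1321378 = 880918.67, rounded up to 880919; 880,919 required, 881,137 in favor — approved.
C: a majority of 811051 is 405526; 405,526 required, 405,526 in favor — approved.

Approved — every class gave the required vote.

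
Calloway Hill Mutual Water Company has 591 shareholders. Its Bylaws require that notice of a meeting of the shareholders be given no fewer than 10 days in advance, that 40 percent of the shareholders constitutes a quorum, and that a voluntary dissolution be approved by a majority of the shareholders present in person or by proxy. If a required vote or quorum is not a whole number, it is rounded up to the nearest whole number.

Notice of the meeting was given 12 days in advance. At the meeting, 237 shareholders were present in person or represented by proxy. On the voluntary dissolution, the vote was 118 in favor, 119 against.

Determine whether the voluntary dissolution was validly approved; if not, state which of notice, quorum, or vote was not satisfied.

Invalid — vote requirement not satisfied.

Notice: 12 days given; 10 required. Satisfied.
Quorum: 40% of 591 = 236.40, rounded up to 237; 237 present. Satisfied.
Vote: requires a majority of those present (237); a majority of 237 is 119, so 119 needed; 118 in favor. Not satisfied.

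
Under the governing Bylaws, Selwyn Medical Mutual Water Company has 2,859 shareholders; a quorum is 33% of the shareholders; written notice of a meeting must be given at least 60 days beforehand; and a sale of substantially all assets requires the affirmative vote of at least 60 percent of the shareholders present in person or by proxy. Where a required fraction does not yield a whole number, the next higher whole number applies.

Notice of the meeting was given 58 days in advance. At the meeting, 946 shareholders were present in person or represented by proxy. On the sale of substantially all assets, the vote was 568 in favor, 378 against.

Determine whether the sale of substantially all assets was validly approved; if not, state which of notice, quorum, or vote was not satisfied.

Notice: 58 days given; 60 required. Not satisfied.
Quorum: 33% of 2,859 = 943.47, rounded up to 944; 946 present. Satisfied.
Vote: requires three-fifths of those present (946); 3/5 of 946 = 567.60, rounded up to 568, so 568 needed; 568 in favor. Satisfied.

Invalid — notice requirement not satisfied.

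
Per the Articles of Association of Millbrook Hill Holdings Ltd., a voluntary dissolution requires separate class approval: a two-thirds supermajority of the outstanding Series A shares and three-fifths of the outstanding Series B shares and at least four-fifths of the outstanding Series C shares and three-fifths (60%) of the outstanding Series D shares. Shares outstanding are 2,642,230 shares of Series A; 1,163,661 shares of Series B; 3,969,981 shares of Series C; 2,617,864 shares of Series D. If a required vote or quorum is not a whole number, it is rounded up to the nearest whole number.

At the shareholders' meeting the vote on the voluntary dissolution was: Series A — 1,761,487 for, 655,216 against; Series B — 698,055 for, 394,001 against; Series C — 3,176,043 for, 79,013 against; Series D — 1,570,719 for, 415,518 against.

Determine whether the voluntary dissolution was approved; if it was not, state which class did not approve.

Not approved — the Series B shares did not give the required vote.

Series A: 2/3 of 2642230 = 1761486.67, rounded up to 1761487; 1,761,487 required, 1,761,487 in favor — approved.
Series B: 3/5 of 1163661 = 698196.60, rounded up to 698197; 698,197 required, 698,055 in favor — not approved.
Series C: 4/5 of 3969981 = 3175984.80, rounded up to 3175985; 3,175,985 required, 3,176,043 in favor — approved.
Series D: 3/5 of 2617864 = 1570718.40, rounded up to 1570719; 1,570,719 required, 1,570,719 in favor — approved.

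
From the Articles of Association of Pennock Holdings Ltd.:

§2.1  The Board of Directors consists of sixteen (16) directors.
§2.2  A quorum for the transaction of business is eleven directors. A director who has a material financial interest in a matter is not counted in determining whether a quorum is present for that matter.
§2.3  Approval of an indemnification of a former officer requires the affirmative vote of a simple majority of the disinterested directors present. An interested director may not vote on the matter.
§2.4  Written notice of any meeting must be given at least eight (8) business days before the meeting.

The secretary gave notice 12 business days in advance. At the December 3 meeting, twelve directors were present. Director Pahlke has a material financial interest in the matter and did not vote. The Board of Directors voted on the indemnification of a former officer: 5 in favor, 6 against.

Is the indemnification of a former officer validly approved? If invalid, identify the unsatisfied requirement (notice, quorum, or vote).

Invalid — vote requirement not satisfied.

Notice: 12 business days given; 8 required (12 ≥ 8). Satisfied.
Quorum: 12 present, but the 1 interested director does not count, leaving 11. Quorum is 11. Satisfied.
Vote: the indemnification of a former officer requires a majority of the disinterested directors present (12 − 1 = 11). A majority of 11 is 6, so 6 affirmative votes are needed; 5 voted in favor. Not satisfied.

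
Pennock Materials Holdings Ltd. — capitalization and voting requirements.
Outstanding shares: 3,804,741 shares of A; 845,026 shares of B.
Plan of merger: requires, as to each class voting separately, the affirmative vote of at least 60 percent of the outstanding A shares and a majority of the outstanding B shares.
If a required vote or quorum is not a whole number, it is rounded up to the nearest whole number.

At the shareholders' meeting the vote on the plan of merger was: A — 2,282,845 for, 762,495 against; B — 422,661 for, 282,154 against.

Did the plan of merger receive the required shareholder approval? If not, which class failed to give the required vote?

Approved — every class gave the required vote.

A: 3/5 of 3804741 = 2282844.60, rounded up to 2282845; 2,282,845 required, 2,282,845 in favor — approved.
B: a majority of 845026 is 422514; 422,514 required, 422,661 in favor — approved.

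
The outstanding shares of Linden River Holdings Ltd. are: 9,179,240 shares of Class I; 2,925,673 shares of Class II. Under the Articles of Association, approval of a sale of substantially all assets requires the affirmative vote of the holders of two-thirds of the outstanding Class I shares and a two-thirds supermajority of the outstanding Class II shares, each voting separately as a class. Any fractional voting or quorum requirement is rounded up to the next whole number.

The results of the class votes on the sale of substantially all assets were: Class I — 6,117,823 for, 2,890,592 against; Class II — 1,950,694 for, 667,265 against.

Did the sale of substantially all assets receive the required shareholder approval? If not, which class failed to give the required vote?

Class I: 2/3 of 9179240 = 6119493.33, rounded up to 6119494; 6,119,494 required, 6,117,823 in favor — not approved.
Class II: 2/3 of 2925673 = 1950448.67, rounded up to 1950449; 1,950,449 required, 1,950,694 in favor — approved.

Not approved — the Class I shares did not give the required vote.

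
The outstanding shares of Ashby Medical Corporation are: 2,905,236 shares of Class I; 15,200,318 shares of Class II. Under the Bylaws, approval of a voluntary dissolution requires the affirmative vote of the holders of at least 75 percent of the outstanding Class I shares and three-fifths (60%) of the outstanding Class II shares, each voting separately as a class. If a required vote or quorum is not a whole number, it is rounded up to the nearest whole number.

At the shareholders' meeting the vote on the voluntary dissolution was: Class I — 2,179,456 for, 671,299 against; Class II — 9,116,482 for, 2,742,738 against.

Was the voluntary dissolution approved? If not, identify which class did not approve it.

Class I: 3/4 of 2905236 = 2178927; 2,178,927 required, 2,179,456 in favor — approved.
Class II: 3/5 of 15200318 = 9120190.80, rounded up to 9120191; 9,120,191 required, 9,116,482 in favor — not approved.

Not approved — the Class II shares did not give the required vote.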